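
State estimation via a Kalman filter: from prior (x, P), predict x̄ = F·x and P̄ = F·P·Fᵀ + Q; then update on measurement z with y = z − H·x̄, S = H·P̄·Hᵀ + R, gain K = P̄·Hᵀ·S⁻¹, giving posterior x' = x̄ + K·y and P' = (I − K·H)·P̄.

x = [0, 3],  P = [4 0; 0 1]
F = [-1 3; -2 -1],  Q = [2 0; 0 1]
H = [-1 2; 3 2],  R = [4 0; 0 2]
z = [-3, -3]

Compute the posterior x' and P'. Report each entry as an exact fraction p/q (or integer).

x' = [183/563, -5217/2815]
P' = [200/563 -162/563; -162/563 4727/8445]

x̄ = F·x = [9, -3]
P̄ = F·P·Fᵀ + Q = [15 5; 5 18]
y = z − H·x̄ = [12, -24]
S = H·P̄·Hᵀ + R = [71 47; 47 269]
K = P̄·Hᵀ·S⁻¹ = [-131/563 138/563; 2971/8445 1082/8445]
x' = x̄ + K·y = [183/563, -5217/2815]
P' = (I − K·H)·P̄ = [200/563 -162/563; -162/563 4727/8445]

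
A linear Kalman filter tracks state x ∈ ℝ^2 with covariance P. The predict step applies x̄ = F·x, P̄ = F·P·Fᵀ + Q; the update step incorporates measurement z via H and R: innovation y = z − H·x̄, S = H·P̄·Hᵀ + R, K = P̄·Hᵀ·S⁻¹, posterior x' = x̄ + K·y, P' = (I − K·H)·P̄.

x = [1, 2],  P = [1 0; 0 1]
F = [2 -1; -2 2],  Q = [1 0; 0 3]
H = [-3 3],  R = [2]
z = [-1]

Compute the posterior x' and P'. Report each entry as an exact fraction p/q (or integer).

x' = [252/263, 169/263]
P' = [282/263 258/263; 258/263 292/263]

x̄ = F·x = [0, 2]
P̄ = F·P·Fᵀ + Q = [6 -6; -6 11]
y = z − H·x̄ = [-7]
S = H·P̄·Hᵀ + R = [263]
K = P̄·Hᵀ·S⁻¹ = [-36/263; 51/263]
x' = x̄ + K·y = [252/263, 169/263]
P' = (I − K·H)·P̄ = [282/263 258/263; 258/263 292/263]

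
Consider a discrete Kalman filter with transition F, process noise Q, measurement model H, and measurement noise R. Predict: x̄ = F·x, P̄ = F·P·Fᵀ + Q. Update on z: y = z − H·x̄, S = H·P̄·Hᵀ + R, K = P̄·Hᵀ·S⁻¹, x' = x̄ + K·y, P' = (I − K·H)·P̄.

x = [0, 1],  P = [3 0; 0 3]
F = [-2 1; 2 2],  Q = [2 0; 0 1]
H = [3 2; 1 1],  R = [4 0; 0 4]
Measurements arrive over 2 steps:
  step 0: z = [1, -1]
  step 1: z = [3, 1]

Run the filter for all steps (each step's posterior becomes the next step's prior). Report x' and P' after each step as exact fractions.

step 0: x̄ = F·x = [1, 2]
step 0: P̄ = F·P·Fᵀ + Q = [17 -6; -6 25]
step 0: y = z − H·x̄ = [-6, -4]
step 0: S = H·P̄·Hᵀ + R = [185 71; 71 34]
step 0: K = P̄·Hᵀ·S⁻¹ = [545/1249 -734/1249; -261/1249 1243/1249]
step 0: x' = x̄ + K·y = [915/1249, -908/1249]
step 0: P' = (I − K·H)·P̄ = [8052/1249 -10988/1249; -10988/1249 15960/1249]
step 1: x̄ = F·x = [-2738/1249, 14/1249]
step 1: P̄ = F·P·Fᵀ + Q = [94618/1249 21688/1249; 21688/1249 9393/1249]
step 1: y = z − H·x̄ = [11933/1249, 3973/1249]
step 1: S = H·P̄·Hᵀ + R = [1154386/1249 411080/1249; 411080/1249 152383/1249]
step 1: K = P̄·Hᵀ·S⁻¹ = [821945/2771031 -102358/2771031; 215/2771031 564617/2771031]
step 1: x' = x̄ + K·y = [484259/923677, 609710/923677]
step 1: P' = (I − K·H)·P̄ = [4106644/2771031 -4516076/2771031; -4516076/2771031 6774544/2771031]

step 0: x' = [915/1249, -908/1249], P' = [8052/1249 -10988/1249; -10988/1249 15960/1249]
step 1: x' = [484259/923677, 609710/923677], P' = [4106644/2771031 -4516076/2771031; -4516076/2771031 6774544/2771031]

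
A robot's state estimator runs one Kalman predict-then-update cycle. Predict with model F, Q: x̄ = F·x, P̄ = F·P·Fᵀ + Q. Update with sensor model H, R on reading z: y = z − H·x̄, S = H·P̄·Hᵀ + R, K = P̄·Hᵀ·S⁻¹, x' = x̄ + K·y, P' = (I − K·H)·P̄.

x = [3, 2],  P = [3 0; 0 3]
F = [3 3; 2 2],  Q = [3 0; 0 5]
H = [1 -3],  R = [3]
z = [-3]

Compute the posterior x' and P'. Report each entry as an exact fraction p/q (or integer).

x' = [321/35, 146/35]
P' = [1128/35 393/35; 393/35 148/35]

x̄ = F·x = [15, 10]
P̄ = F·P·Fᵀ + Q = [57 36; 36 29]
y = z − H·x̄ = [12]
S = H·P̄·Hᵀ + R = [105]
K = P̄·Hᵀ·S⁻¹ = [-17/35; -17/35]
x' = x̄ + K·y = [321/35, 146/35]
P' = (I − K·H)·P̄ = [1128/35 393/35; 393/35 148/35]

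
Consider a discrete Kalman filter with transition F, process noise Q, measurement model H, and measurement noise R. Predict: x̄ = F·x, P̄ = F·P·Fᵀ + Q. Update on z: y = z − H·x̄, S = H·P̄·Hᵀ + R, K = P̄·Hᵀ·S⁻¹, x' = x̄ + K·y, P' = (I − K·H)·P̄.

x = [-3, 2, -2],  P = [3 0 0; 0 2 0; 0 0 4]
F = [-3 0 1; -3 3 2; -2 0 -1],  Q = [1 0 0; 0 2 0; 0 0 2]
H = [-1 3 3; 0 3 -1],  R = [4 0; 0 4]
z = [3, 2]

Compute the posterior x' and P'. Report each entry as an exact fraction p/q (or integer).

x̄ = F·x = [7, 11, 8]
P̄ = F·P·Fᵀ + Q = [32 35 14; 35 63 10; 14 10 18]
y = z − H·x̄ = [-47, -23]
S = H·P̄·Hᵀ + R = [651 482; 482 529]
K = P̄·Hᵀ·S⁻¹ = [16973/112055 3811/112055; 11058/112055 27841/112055; 31246/112055 -25928/112055]
x' = x̄ + K·y = [-100999/112055, 72536/112055, 24222/112055]
P' = (I − K·H)·P̄ = [1287064/112055 116724/112055 334928/112055; 116724/112055 41254/112055 12398/112055; 334928/112055 12398/112055 140906/112055]

x' = [-100999/112055, 72536/112055, 24222/112055]
P' = [1287064/112055 116724/112055 334928/112055; 116724/112055 41254/112055 12398/112055; 334928/112055 12398/112055 140906/112055]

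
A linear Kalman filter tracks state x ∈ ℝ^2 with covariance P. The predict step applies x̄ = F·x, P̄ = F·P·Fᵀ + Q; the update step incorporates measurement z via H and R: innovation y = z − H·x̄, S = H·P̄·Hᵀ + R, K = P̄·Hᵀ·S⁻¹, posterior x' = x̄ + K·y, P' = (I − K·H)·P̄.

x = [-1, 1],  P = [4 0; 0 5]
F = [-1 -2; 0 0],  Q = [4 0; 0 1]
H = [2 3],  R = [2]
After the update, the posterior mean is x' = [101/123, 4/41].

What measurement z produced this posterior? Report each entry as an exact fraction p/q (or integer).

x̄ = F·x = [-1, 0]
P̄ = F·P·Fᵀ + Q = [28 0; 0 1]
S = H·P̄·Hᵀ + R = [123]
K = P̄·Hᵀ·S⁻¹ = [56/123; 1/41]
x' − x̄ = [224/123, 4/41] = K·y
y = (KᵀK)⁻¹·Kᵀ·(x' − x̄) = [4]
z = y + H·x̄ = [4] + [-2] = [2]

z = [2]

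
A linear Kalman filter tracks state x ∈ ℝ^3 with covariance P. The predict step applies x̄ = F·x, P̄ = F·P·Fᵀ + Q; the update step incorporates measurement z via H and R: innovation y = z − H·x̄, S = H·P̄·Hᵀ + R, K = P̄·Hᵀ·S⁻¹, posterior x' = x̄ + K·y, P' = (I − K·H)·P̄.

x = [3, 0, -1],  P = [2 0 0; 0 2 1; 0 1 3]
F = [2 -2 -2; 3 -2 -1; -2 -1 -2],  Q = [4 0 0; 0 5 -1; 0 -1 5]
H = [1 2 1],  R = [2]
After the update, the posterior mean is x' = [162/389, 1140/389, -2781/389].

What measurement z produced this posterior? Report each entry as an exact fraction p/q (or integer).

x̄ = F·x = [8, 10, -4]
P̄ = F·P·Fᵀ + Q = [40 32 14; 32 38 2; 14 2 31]
S = H·P̄·Hᵀ + R = [389]
K = P̄·Hᵀ·S⁻¹ = [118/389; 110/389; 49/389]
x' − x̄ = [-2950/389, -2750/389, -1225/389] = K·y
y = (KᵀK)⁻¹·Kᵀ·(x' − x̄) = [-25]
z = y + H·x̄ = [-25] + [24] = [-1]

z = [-1]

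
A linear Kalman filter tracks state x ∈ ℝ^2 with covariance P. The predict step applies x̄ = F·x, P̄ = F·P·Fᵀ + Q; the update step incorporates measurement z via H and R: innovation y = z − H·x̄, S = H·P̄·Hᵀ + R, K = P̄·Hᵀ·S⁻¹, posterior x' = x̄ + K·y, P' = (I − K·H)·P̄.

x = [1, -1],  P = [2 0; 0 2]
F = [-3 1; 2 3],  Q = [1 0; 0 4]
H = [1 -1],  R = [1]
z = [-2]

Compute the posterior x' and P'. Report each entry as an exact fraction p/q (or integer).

x̄ = F·x = [-4, -1]
P̄ = F·P·Fᵀ + Q = [21 -6; -6 30]
y = z − H·x̄ = [1]
S = H·P̄·Hᵀ + R = [64]
K = P̄·Hᵀ·S⁻¹ = [27/64; -9/16]
x' = x̄ + K·y = [-229/64, -25/16]
P' = (I − K·H)·P̄ = [615/64 147/16; 147/16 39/4]

x' = [-229/64, -25/16]
P' = [615/64 147/16; 147/16 39/4]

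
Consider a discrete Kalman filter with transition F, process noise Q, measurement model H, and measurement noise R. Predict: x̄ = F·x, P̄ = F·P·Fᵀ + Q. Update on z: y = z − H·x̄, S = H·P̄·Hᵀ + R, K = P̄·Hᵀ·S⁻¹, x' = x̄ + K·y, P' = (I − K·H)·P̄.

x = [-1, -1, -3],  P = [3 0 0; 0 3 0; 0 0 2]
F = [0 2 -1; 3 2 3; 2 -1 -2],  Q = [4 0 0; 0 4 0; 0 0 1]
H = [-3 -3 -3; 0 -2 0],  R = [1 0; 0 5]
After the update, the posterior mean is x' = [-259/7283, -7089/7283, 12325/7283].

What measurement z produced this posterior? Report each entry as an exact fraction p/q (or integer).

z = [-2, 1]

x̄ = F·x = [1, -14, 5]
P̄ = F·P·Fᵀ + Q = [18 6 -2; 6 61 0; -2 0 24]
S = H·P̄·Hᵀ + R = [1000 402; 402 249]
K = P̄·Hᵀ·S⁻¹ = [-1935/14566 1211/7283; -335/29132 -20599/43698; -2739/14566 2211/7283]
x' − x̄ = [-7542/7283, 94873/7283, -24090/7283] = K·y
y = (KᵀK)⁻¹·Kᵀ·(x' − x̄) = [-26, -27]
z = y + H·x̄ = [-26, -27] + [24, 28] = [-2, 1]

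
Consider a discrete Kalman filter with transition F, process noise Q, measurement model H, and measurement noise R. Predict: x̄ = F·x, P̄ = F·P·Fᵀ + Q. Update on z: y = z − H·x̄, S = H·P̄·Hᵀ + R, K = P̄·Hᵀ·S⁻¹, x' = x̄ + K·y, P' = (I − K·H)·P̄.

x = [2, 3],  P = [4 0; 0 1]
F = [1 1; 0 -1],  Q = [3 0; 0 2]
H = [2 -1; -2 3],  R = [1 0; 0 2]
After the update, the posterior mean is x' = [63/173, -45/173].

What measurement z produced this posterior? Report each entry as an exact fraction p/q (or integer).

z = [1, -1]

x̄ = F·x = [5, -3]
P̄ = F·P·Fᵀ + Q = [8 -1; -1 3]
S = H·P̄·Hᵀ + R = [40 -49; -49 73]
K = P̄·Hᵀ·S⁻¹ = [310/519 73/519; 58/173 65/173]
x' − x̄ = [-802/173, 474/173] = K·y
y = (KᵀK)⁻¹·Kᵀ·(x' − x̄) = [-12, 18]
z = y + H·x̄ = [-12, 18] + [13, -19] = [1, -1]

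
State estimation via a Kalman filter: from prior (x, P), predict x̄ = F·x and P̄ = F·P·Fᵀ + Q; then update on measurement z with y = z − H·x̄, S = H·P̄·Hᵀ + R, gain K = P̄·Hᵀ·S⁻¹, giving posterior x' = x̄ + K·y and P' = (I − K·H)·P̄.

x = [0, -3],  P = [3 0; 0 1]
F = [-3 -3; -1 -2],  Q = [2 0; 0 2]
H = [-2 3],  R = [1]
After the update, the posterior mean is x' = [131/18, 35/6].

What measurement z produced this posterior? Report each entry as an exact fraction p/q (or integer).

x̄ = F·x = [9, 6]
P̄ = F·P·Fᵀ + Q = [38 15; 15 9]
S = H·P̄·Hᵀ + R = [54]
K = P̄·Hᵀ·S⁻¹ = [-31/54; -1/18]
x' − x̄ = [-31/18, -1/6] = K·y
y = (KᵀK)⁻¹·Kᵀ·(x' − x̄) = [3]
z = y + H·x̄ = [3] + [0] = [3]

z = [3]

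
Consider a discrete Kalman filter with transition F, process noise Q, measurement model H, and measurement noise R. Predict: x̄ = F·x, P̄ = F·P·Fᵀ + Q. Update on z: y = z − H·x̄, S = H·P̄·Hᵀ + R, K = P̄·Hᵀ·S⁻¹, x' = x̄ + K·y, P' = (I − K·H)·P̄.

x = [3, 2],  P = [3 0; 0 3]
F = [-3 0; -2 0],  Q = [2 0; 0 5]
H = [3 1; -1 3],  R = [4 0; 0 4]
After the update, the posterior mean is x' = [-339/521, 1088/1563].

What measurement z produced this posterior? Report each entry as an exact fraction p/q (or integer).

z = [-1, 3]

x̄ = F·x = [-9, -6]
P̄ = F·P·Fᵀ + Q = [29 18; 18 17]
S = H·P̄·Hᵀ + R = [390 108; 108 78]
K = P̄·Hᵀ·S⁻¹ = [305/1042 -265/3126; 329/3126 289/1042]
x' − x̄ = [4350/521, 10466/1563] = K·y
y = (KᵀK)⁻¹·Kᵀ·(x' − x̄) = [32, 12]
z = y + H·x̄ = [32, 12] + [-33, -9] = [-1, 3]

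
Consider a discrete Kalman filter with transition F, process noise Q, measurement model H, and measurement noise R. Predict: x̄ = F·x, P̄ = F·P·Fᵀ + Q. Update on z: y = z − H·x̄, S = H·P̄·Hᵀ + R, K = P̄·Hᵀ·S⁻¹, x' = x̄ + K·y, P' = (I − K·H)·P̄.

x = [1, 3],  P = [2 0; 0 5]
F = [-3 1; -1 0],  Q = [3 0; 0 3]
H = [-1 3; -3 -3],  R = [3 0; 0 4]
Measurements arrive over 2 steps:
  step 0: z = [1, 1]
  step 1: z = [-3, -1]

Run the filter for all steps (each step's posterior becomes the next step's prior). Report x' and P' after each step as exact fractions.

step 0: x' = [-6320/14849, 1285/14849], P' = [6234/14849 -1338/14849; -1338/14849 2974/14849]
step 1: x' = [28329255/29265188, -17609551/29265188], P' = [23691945/58530376 -5081445/58530376; -5081445/58530376 11608017/58530376]

step 0: x̄ = F·x = [0, -1]
step 0: P̄ = F·P·Fᵀ + Q = [26 6; 6 5]
step 0: y = z − H·x̄ = [4, -2]
step 0: S = H·P̄·Hᵀ + R = [38 -3; -3 391]
step 0: K = P̄·Hᵀ·S⁻¹ = [-3416/14849 -3672/14849; 3420/14849 -1227/14849]
step 0: x' = x̄ + K·y = [-6320/14849, 1285/14849]
step 0: P' = (I − K·H)·P̄ = [6234/14849 -1338/14849; -1338/14849 2974/14849]
step 1: x̄ = F·x = [20245/14849, 6320/14849]
step 1: P̄ = F·P·Fᵀ + Q = [111655/14849 20040/14849; 20040/14849 50781/14849]
step 1: y = z − H·x̄ = [-43262/14849, 64846/14849]
step 1: S = H·P̄·Hᵀ + R = [492991/14849 -242304/14849; -242304/14849 1882040/14849]
step 1: K = P̄·Hᵀ·S⁻¹ = [-1622345/7316297 -13957875/58530376; 1662729/7316297 -4894929/58530376]
step 1: x' = x̄ + K·y = [28329255/29265188, -17609551/29265188]
step 1: P' = (I − K·H)·P̄ = [23691945/58530376 -5081445/58530376; -5081445/58530376 11608017/58530376]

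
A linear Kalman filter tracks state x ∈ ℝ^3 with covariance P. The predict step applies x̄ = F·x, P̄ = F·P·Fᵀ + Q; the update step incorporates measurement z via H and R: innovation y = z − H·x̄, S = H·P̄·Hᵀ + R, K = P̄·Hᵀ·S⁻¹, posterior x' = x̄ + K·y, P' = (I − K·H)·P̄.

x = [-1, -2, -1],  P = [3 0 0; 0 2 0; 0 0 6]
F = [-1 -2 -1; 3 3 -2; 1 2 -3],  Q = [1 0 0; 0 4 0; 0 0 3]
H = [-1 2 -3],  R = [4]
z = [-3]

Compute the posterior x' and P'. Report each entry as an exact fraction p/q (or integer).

x̄ = F·x = [6, -7, -2]
P̄ = F·P·Fᵀ + Q = [18 -9 7; -9 73 57; 7 57 68]
y = z − H·x̄ = [11]
S = H·P̄·Hᵀ + R = [320]
K = P̄·Hᵀ·S⁻¹ = [-57/320; -1/20; -97/320]
x' = x̄ + K·y = [1293/320, -151/20, -1707/320]
P' = (I − K·H)·P̄ = [2511/320 -237/20 -3289/320; -237/20 361/5 1043/20; -3289/320 1043/20 12351/320]

x' = [1293/320, -151/20, -1707/320]
P' = [2511/320 -237/20 -3289/320; -237/20 361/5 1043/20; -3289/320 1043/20 12351/320]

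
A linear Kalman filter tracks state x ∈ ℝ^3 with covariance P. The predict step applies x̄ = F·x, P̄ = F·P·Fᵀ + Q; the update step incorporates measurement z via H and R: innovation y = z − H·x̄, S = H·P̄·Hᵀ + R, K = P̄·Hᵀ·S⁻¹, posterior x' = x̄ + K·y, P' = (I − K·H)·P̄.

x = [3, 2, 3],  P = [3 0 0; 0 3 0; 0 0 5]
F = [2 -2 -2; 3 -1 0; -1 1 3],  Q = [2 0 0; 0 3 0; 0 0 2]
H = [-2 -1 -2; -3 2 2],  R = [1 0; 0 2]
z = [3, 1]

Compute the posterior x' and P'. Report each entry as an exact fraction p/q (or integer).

x̄ = F·x = [-4, 7, 8]
P̄ = F·P·Fᵀ + Q = [46 24 -42; 24 33 -12; -42 -12 53]
y = z − H·x̄ = [18, -41]
S = H·P̄·Hᵀ + R = [142 -38; -38 880]
K = P̄·Hᵀ·S⁻¹ = [-8693/30879 -6481/30879; -1425/3431 -357/6862; -224/30879 7289/30879]
x' = x̄ + K·y = [-14269/30879, 11371/6862, -55849/30879]
P' = (I − K·H)·P̄ = [14564/30879 5685/3431 -35800/30879; 5685/3431 26643/3431 -18294/3431; -35800/30879 -18294/3431 118235/30879]

x' = [-14269/30879, 11371/6862, -55849/30879]
P' = [14564/30879 5685/3431 -35800/30879; 5685/3431 26643/3431 -18294/3431; -35800/30879 -18294/3431 118235/30879]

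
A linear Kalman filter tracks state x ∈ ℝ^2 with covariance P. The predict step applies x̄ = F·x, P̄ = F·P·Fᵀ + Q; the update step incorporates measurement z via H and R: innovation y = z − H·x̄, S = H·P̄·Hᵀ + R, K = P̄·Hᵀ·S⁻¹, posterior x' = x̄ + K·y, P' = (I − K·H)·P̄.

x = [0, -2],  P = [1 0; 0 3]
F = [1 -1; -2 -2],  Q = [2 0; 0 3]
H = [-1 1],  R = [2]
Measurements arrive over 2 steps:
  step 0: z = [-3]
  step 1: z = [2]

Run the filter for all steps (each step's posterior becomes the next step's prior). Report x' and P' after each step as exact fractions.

step 0: x̄ = F·x = [2, 4]
step 0: P̄ = F·P·Fᵀ + Q = [6 4; 4 19]
step 0: y = z − H·x̄ = [-5]
step 0: S = H·P̄·Hᵀ + R = [19]
step 0: K = P̄·Hᵀ·S⁻¹ = [-2/19; 15/19]
step 0: x' = x̄ + K·y = [48/19, 1/19]
step 0: P' = (I − K·H)·P̄ = [110/19 106/19; 106/19 136/19]
step 1: x̄ = F·x = [47/19, -98/19]
step 1: P̄ = F·P·Fᵀ + Q = [72/19 52/19; 52/19 1889/19]
step 1: y = z − H·x̄ = [183/19]
step 1: S = H·P̄·Hᵀ + R = [1895/19]
step 1: K = P̄·Hᵀ·S⁻¹ = [-4/379; 1837/1895]
step 1: x' = x̄ + K·y = [899/379, 7919/1895]
step 1: P' = (I − K·H)·P̄ = [1432/379 1424/379; 1424/379 10794/1895]

step 0: x' = [48/19, 1/19], P' = [110/19 106/19; 106/19 136/19]
step 1: x' = [899/379, 7919/1895], P' = [1432/379 1424/379; 1424/379 10794/1895]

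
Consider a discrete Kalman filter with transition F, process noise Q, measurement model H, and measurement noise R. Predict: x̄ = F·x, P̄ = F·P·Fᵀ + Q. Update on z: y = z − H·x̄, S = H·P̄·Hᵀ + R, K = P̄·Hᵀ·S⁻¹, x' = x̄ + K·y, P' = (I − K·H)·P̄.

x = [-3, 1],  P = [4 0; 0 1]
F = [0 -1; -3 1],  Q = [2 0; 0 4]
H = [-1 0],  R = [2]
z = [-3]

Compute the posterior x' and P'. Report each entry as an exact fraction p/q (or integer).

x̄ = F·x = [-1, 10]
P̄ = F·P·Fᵀ + Q = [3 -1; -1 41]
y = z − H·x̄ = [-4]
S = H·P̄·Hᵀ + R = [5]
K = P̄·Hᵀ·S⁻¹ = [-3/5; 1/5]
x' = x̄ + K·y = [7/5, 46/5]
P' = (I − K·H)·P̄ = [6/5 -2/5; -2/5 204/5]

x' = [7/5, 46/5]
P' = [6/5 -2/5; -2/5 204/5]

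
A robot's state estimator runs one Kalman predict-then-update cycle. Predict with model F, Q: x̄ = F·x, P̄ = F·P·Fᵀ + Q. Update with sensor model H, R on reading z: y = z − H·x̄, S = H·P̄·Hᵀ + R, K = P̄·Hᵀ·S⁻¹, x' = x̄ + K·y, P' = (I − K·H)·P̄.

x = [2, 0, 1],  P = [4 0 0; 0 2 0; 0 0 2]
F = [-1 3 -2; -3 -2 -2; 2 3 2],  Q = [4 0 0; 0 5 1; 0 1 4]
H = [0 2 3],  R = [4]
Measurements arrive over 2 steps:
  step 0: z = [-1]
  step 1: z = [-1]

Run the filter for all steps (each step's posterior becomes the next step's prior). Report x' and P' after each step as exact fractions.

step 0: x̄ = F·x = [-4, -8, 6]
step 0: P̄ = F·P·Fᵀ + Q = [34 8 2; 8 57 -43; 2 -43 46]
step 0: y = z − H·x̄ = [-3]
step 0: S = H·P̄·Hᵀ + R = [130]
step 0: K = P̄·Hᵀ·S⁻¹ = [11/65; -3/26; 2/5]
step 0: x' = x̄ + K·y = [-293/65, -199/26, 24/5]
step 0: P' = (I − K·H)·P̄ = [1968/65 137/13 -34/5; 137/13 1437/26 -37; -34/5 -37 126/5]
step 1: x̄ = F·x = [-3647/130, 250/13, -2909/130]
step 1: P̄ = F·P·Fᵀ + Q = [128189/130 -2524/13 53103/130; -2524/13 4527/13 -4057/13; 53103/130 -4057/13 45681/130]
step 1: y = z − H·x̄ = [3597/130]
step 1: S = H·P̄·Hᵀ + R = [105889/130]
step 1: K = P̄·Hᵀ·S⁻¹ = [2221/2161; -31170/105889; 55903/105889]
step 1: x' = x̄ + K·y = [829/2161, 1173877/105889, -822677/105889]
step 1: P' = (I − K·H)·P̄ = [271594/2161 112961/2161 -72346/2161; 112961/2161 29400201/105889 -19641694/105889; -72346/2161 -19641694/105889 13169000/105889]

step 0: x' = [-293/65, -199/26, 24/5], P' = [1968/65 137/13 -34/5; 137/13 1437/26 -37; -34/5 -37 126/5]
step 1: x' = [829/2161, 1173877/105889, -822677/105889], P' = [271594/2161 112961/2161 -72346/2161; 112961/2161 29400201/105889 -19641694/105889; -72346/2161 -19641694/105889 13169000/105889]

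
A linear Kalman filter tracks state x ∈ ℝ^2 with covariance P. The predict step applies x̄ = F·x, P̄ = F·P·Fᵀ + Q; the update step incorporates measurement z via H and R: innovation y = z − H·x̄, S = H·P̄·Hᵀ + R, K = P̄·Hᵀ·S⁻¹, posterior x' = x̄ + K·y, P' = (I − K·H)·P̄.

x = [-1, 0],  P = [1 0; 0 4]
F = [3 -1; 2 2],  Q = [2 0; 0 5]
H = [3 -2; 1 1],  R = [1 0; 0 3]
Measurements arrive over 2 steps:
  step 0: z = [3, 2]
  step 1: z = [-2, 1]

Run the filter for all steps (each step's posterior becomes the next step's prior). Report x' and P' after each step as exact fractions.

step 0: x' = [11804/10091, 2750/10091], P' = [4868/10091 6301/10091; 6301/10091 10463/10091]
step 1: x' = [5433707/13975183, 20782898/13975183], P' = [6323316/13975183 8225625/13975183; 8225625/13975183 13869189/13975183]

step 0: x̄ = F·x = [-3, -2]
step 0: P̄ = F·P·Fᵀ + Q = [15 -2; -2 25]
step 0: y = z − H·x̄ = [8, 7]
step 0: S = H·P̄·Hᵀ + R = [260 -7; -7 39]
step 0: K = P̄·Hᵀ·S⁻¹ = [2002/10091 3723/10091; -2023/10091 5588/10091]
step 0: x' = x̄ + K·y = [11804/10091, 2750/10091]
step 0: P' = (I − K·H)·P̄ = [4868/10091 6301/10091; 6301/10091 10463/10091]
step 1: x̄ = F·x = [32662/10091, 29108/10091]
step 1: P̄ = F·P·Fᵀ + Q = [36651/10091 33486/10091; 33486/10091 162187/10091]
step 1: y = z − H·x̄ = [-59952/10091, -51679/10091]
step 1: S = H·P̄·Hᵀ + R = [586866/10091 -180935/10091; -180935/10091 296083/10091]
step 1: K = P̄·Hᵀ·S⁻¹ = [2518698/13975183 4849647/13975183; -3061503/13975183 7364938/13975183]
step 1: x' = x̄ + K·y = [5433707/13975183, 20782898/13975183]
step 1: P' = (I − K·H)·P̄ = [6323316/13975183 8225625/13975183; 8225625/13975183 13869189/13975183]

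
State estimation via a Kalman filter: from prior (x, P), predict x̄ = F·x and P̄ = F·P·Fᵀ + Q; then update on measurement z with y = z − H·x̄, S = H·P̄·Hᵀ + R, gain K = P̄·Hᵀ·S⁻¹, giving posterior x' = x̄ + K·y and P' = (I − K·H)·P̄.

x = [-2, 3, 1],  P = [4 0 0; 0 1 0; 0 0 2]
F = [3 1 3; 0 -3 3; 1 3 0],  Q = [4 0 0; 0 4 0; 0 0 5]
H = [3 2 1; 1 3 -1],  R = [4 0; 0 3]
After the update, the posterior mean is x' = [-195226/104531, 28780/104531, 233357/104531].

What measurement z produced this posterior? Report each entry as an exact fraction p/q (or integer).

x̄ = F·x = [0, -6, 7]
P̄ = F·P·Fᵀ + Q = [59 15 15; 15 31 -9; 15 -9 18]
S = H·P̄·Hᵀ + R = [911 471; 471 473]
K = P̄·Hᵀ·S⁻¹ = [63087/209062 -23483/209062; -8753/209062 60429/209062; 35415/209062 -48525/209062]
x' − x̄ = [-195226/104531, 655966/104531, -498360/104531] = K·y
y = (KᵀK)⁻¹·Kᵀ·(x' − x̄) = [2, 22]
z = y + H·x̄ = [2, 22] + [-5, -25] = [-3, -3]

z = [-3, -3]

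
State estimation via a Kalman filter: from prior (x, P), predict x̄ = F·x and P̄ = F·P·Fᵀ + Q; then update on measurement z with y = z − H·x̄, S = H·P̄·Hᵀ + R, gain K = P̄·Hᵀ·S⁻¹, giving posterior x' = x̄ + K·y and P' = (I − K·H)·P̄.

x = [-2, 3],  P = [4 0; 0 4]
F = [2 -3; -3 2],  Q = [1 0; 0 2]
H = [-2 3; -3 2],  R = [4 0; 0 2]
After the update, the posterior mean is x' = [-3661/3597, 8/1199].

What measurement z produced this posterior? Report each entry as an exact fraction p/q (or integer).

x̄ = F·x = [-13, 12]
P̄ = F·P·Fᵀ + Q = [53 -48; -48 54]
S = H·P̄·Hᵀ + R = [1278 1266; 1266 1271]
K = P̄·Hᵀ·S⁻¹ = [2540/10791 -1565/3597; 1481/3597 -254/1199]
x' − x̄ = [43100/3597, -14380/1199] = K·y
y = (KᵀK)⁻¹·Kᵀ·(x' − x̄) = [-60, -60]
z = y + H·x̄ = [-60, -60] + [62, 63] = [2, 3]

z = [2, 3]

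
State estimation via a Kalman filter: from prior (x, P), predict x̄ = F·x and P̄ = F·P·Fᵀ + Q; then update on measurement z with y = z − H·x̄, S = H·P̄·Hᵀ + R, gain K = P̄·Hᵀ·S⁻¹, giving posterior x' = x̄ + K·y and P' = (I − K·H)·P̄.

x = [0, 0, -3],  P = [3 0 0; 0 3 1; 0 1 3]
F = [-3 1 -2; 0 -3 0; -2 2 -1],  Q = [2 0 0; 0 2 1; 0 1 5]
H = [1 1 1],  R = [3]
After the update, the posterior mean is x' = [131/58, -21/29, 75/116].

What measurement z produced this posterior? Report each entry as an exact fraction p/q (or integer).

z = [2]

x̄ = F·x = [6, 0, 3]
P̄ = F·P·Fᵀ + Q = [40 -3 25; -3 29 -14; 25 -14 28]
S = H·P̄·Hᵀ + R = [116]
K = P̄·Hᵀ·S⁻¹ = [31/58; 3/29; 39/116]
x' − x̄ = [-217/58, -21/29, -273/116] = K·y
y = (KᵀK)⁻¹·Kᵀ·(x' − x̄) = [-7]
z = y + H·x̄ = [-7] + [9] = [2]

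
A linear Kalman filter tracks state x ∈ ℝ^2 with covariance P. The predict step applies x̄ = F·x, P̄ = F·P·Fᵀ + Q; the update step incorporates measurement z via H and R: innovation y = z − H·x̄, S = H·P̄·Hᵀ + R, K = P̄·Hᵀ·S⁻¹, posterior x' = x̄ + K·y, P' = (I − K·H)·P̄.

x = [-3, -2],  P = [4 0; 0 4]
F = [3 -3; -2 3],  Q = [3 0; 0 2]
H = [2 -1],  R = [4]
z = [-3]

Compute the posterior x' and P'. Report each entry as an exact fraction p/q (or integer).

x̄ = F·x = [-3, 0]
P̄ = F·P·Fᵀ + Q = [75 -60; -60 54]
y = z − H·x̄ = [3]
S = H·P̄·Hᵀ + R = [598]
K = P̄·Hᵀ·S⁻¹ = [105/299; -87/299]
x' = x̄ + K·y = [-582/299, -261/299]
P' = (I − K·H)·P̄ = [375/299 330/299; 330/299 1008/299]

x' = [-582/299, -261/299]
P' = [375/299 330/299; 330/299 1008/299]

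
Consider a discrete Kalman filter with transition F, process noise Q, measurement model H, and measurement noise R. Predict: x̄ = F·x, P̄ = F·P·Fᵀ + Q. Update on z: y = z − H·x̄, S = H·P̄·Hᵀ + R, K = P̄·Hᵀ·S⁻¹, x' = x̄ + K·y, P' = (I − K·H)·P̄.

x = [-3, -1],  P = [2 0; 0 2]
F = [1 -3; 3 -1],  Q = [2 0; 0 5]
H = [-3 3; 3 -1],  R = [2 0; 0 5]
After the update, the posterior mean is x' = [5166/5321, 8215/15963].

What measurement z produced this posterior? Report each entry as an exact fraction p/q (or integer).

z = [-1, 3]

x̄ = F·x = [0, -8]
P̄ = F·P·Fᵀ + Q = [22 12; 12 25]
S = H·P̄·Hᵀ + R = [209 -129; -129 156]
K = P̄·Hᵀ·S⁻¹ = [762/5321 2472/5321; 2501/5321 7330/15963]
x' − x̄ = [5166/5321, 135919/15963] = K·y
y = (KᵀK)⁻¹·Kᵀ·(x' − x̄) = [23, -5]
z = y + H·x̄ = [23, -5] + [-24, 8] = [-1, 3]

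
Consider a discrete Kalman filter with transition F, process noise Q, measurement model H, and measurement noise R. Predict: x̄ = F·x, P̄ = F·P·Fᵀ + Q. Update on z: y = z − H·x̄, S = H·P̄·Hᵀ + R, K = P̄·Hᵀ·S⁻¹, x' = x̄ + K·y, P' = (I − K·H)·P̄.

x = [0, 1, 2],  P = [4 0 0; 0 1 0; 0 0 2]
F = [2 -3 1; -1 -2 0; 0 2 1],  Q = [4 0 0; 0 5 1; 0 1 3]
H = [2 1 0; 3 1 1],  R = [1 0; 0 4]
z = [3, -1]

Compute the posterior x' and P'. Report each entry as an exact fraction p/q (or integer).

x̄ = F·x = [-1, -2, 4]
P̄ = F·P·Fᵀ + Q = [31 -2 -4; -2 13 -3; -4 -3 9]
y = z − H·x̄ = [7, 0]
S = H·P̄·Hᵀ + R = [130 178; 178 263]
K = P̄·Hᵀ·S⁻¹ = [21/179 45/179; 1655/2506 -541/1253; -1825/2506 589/1253]
x' = x̄ + K·y = [-32/179, 939/358, -393/358]
P' = (I − K·H)·P̄ = [374/179 -727/179 -215/179; -727/179 22011/2506 4195/2506; -215/179 4195/2506 9547/2506]

x' = [-32/179, 939/358, -393/358]
P' = [374/179 -727/179 -215/179; -727/179 22011/2506 4195/2506; -215/179 4195/2506 9547/2506]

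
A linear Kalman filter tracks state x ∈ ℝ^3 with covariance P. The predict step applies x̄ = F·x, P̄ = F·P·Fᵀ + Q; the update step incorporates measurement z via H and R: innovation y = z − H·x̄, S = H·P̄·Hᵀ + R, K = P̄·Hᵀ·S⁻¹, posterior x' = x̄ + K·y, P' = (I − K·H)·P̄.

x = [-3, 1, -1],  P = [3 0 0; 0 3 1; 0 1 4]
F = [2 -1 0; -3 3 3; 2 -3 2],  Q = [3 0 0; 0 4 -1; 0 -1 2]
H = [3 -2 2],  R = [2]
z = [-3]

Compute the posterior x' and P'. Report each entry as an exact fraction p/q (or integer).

x̄ = F·x = [-7, 9, -11]
P̄ = F·P·Fᵀ + Q = [18 -30 19; -30 112 -25; 19 -25 45]
y = z − H·x̄ = [58]
S = H·P̄·Hᵀ + R = [1580]
K = P̄·Hᵀ·S⁻¹ = [38/395; -91/395; 197/1580]
x' = x̄ + K·y = [-561/395, -1723/395, -2977/790]
P' = (I − K·H)·P̄ = [1334/395 1982/395 19/395; 1982/395 11116/395 8052/395; 19/395 8052/395 32291/1580]

x' = [-561/395, -1723/395, -2977/790]
P' = [1334/395 1982/395 19/395; 1982/395 11116/395 8052/395; 19/395 8052/395 32291/1580]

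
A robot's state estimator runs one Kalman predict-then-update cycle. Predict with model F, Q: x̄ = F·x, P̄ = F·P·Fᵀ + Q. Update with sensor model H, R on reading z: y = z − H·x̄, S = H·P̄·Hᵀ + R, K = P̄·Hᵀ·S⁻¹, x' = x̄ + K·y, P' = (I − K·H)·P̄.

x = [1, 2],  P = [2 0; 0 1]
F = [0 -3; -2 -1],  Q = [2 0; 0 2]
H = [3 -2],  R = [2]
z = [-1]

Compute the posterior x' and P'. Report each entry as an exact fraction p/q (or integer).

x' = [-411/109, -553/109]
P' = [470/109 678/109; 678/109 1030/109]

x̄ = F·x = [-6, -4]
P̄ = F·P·Fᵀ + Q = [11 3; 3 11]
y = z − H·x̄ = [9]
S = H·P̄·Hᵀ + R = [109]
K = P̄·Hᵀ·S⁻¹ = [27/109; -13/109]
x' = x̄ + K·y = [-411/109, -553/109]
P' = (I − K·H)·P̄ = [470/109 678/109; 678/109 1030/109]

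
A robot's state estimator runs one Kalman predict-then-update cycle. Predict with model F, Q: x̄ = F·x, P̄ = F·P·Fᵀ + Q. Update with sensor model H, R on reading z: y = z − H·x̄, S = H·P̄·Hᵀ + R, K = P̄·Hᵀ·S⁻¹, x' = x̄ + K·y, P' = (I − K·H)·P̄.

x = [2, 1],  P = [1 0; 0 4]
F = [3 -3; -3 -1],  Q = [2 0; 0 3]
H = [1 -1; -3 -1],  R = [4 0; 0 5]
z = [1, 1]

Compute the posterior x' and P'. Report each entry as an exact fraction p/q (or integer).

x' = [2691/14021, -26534/14021]
P' = [7627/14021 -5141/14021; -5141/14021 30783/14021]

x̄ = F·x = [3, -7]
P̄ = F·P·Fᵀ + Q = [47 3; 3 16]
y = z − H·x̄ = [-9, 3]
S = H·P̄·Hᵀ + R = [61 -119; -119 462]
K = P̄·Hᵀ·S⁻¹ = [456/2003 -3548/14021; -1283/2003 -3072/14021]
x' = x̄ + K·y = [2691/14021, -26534/14021]
P' = (I − K·H)·P̄ = [7627/14021 -5141/14021; -5141/14021 30783/14021]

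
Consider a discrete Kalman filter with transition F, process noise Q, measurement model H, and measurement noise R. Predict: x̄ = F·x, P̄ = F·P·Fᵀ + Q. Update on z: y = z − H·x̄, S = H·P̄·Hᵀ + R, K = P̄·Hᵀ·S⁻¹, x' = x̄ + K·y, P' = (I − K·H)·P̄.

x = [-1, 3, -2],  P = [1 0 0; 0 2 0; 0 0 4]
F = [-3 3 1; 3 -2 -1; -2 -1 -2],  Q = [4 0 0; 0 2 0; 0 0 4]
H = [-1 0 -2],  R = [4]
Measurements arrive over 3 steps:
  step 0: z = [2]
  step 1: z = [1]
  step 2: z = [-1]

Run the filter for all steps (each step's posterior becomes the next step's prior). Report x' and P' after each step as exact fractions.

step 0: x' = [256/37, -181/37, -153/37], P' = [3524/111 -2528/111 -1724/111; -2528/111 2384/111 1238/111; -1724/111 1238/111 950/111]
step 1: x' = [-57929/14183, 55651/14183, 104934/70915], P' = [738636/14183 -550052/14183 -344104/14183; -550052/14183 496608/14183 253174/14183; -344104/14183 253174/14183 867918/70915]
step 2: x' = [104062969/75804331, -53292643/75804331, -12209266/75804331], P' = [3985837244/75804331 -2906517484/75804331 -1857794576/75804331; -2906517484/75804331 2595418696/75804331 1336355606/75804331; -1857794576/75804331 1336355606/75804331 936997766/75804331]

step 0: x̄ = F·x = [10, -7, 3]
step 0: P̄ = F·P·Fᵀ + Q = [35 -25 -8; -25 23 6; -8 6 26]
step 0: y = z − H·x̄ = [18]
step 0: S = H·P̄·Hᵀ + R = [111]
step 0: K = P̄·Hᵀ·S⁻¹ = [-19/111; 13/111; -44/111]
step 0: x' = x̄ + K·y = [256/37, -181/37, -153/37]
step 0: P' = (I − K·H)·P̄ = [3524/111 -2528/111 -1724/111; -2528/111 2384/111 1238/111; -1724/111 1238/111 950/111]
step 1: x̄ = F·x = [-1464/37, 1283/37, -25/37]
step 1: P̄ = F·P·Fᵀ + Q = [117842/111 -33808/37 4114/111; -33808/37 29352/37 -1306/37; 4114/111 -1306/37 1772/111]
step 1: y = z − H·x̄ = [-1477/37]
step 1: S = H·P̄·Hᵀ + R = [141830/111]
step 1: K = P̄·Hᵀ·S⁻¹ = [-12607/14183; 10926/14183; -3829/70915]
step 1: x' = x̄ + K·y = [-57929/14183, 55651/14183, 104934/70915]
step 1: P' = (I − K·H)·P̄ = [738636/14183 -550052/14183 -344104/14183; -550052/14183 496608/14183 253174/14183; -344104/14183 253174/14183 867918/70915]
step 2: x̄ = F·x = [1808634/70915, -1530379/70915, 91167/70915]
step 2: P̄ = F·P·Fᵀ + Q = [124160578/70915 -106911148/70915 5481734/70915; -106911148/70915 92570248/70915 -4995994/70915; 5481734/70915 -4995994/70915 1309372/70915]
step 2: y = z − H·x̄ = [1920053/70915]
step 2: S = H·P̄·Hᵀ + R = [151608662/70915]
step 2: K = P̄·Hᵀ·S⁻¹ = [-67562023/75804331; 58451568/75804331; -4050239/75804331]
step 2: x' = x̄ + K·y = [104062969/75804331, -53292643/75804331, -12209266/75804331]
step 2: P' = (I − K·H)·P̄ = [3985837244/75804331 -2906517484/75804331 -1857794576/75804331; -2906517484/75804331 2595418696/75804331 1336355606/75804331; -1857794576/75804331 1336355606/75804331 936997766/75804331]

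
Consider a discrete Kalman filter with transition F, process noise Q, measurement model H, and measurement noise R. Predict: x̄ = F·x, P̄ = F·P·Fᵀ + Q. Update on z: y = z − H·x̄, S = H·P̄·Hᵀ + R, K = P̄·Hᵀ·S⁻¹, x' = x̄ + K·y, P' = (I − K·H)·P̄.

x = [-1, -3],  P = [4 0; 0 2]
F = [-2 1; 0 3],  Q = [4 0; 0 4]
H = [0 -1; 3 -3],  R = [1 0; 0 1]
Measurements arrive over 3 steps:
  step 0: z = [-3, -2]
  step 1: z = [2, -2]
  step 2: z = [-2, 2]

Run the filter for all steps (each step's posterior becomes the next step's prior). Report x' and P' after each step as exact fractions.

step 0: x' = [7921/4343, 10809/4343], P' = [4502/4343 4038/4343; 4038/4343 4054/4343]
step 1: x' = [-4602361/3266449, -2585593/3266449], P' = [2575282/3266449 2284734/3266449; 2284734/3266449 2350658/3266449]
step 2: x' = [4278203609/2055636431, 2946611873/2055636431], P' = [1617833366/2055636431 1434472818/2055636431; 1434472818/2055636431 1475350966/2055636431]

step 0: x̄ = F·x = [-1, -9]
step 0: P̄ = F·P·Fᵀ + Q = [22 6; 6 22]
step 0: y = z − H·x̄ = [-12, -26]
step 0: S = H·P̄·Hᵀ + R = [23 48; 48 289]
step 0: K = P̄·Hᵀ·S⁻¹ = [-4038/4343 1392/4343; -4054/4343 -48/4343]
step 0: x' = x̄ + K·y = [7921/4343, 10809/4343]
step 0: P' = (I − K·H)·P̄ = [4502/4343 4038/4343; 4038/4343 4054/4343]
step 1: x̄ = F·x = [-5033/4343, 32427/4343]
step 1: P̄ = F·P·Fᵀ + Q = [23282/4343 -12066/4343; -12066/4343 53858/4343]
step 1: y = z − H·x̄ = [41113/4343, 103694/4343]
step 1: S = H·P̄·Hᵀ + R = [58201/4343 197772/4343; 197772/4343 915791/4343]
step 1: K = P̄·Hᵀ·S⁻¹ = [-2284734/3266449 871644/3266449; -2350658/3266449 -197772/3266449]
step 1: x' = x̄ + K·y = [-4602361/3266449, -2585593/3266449]
step 1: P' = (I − K·H)·P̄ = [2575282/3266449 2284734/3266449; 2284734/3266449 2350658/3266449]
step 2: x̄ = F·x = [6619129/3266449, -7756779/3266449]
step 2: P̄ = F·P·Fᵀ + Q = [16578646/3266449 -6656430/3266449; -6656430/3266449 34221718/3266449]
step 2: y = z − H·x̄ = [-14289677/3266449, -36594826/3266449]
step 2: S = H·P̄·Hᵀ + R = [37488167/3266449 122634444/3266449; 122634444/3266449 580285465/3266449]
step 2: K = P̄·Hᵀ·S⁻¹ = [-1434472818/2055636431 550081644/2055636431; -1475350966/2055636431 -122634444/2055636431]
step 2: x' = x̄ + K·y = [4278203609/2055636431, 2946611873/2055636431]
step 2: P' = (I − K·H)·P̄ = [1617833366/2055636431 1434472818/2055636431; 1434472818/2055636431 1475350966/2055636431]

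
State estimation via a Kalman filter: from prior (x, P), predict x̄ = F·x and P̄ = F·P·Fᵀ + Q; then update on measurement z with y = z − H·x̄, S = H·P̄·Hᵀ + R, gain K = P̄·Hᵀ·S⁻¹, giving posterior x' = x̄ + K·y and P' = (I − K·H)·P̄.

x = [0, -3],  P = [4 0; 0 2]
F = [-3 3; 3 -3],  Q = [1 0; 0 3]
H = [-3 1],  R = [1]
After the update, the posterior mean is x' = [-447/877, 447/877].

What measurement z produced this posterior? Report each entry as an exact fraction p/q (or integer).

x̄ = F·x = [-9, 9]
P̄ = F·P·Fᵀ + Q = [55 -54; -54 57]
S = H·P̄·Hᵀ + R = [877]
K = P̄·Hᵀ·S⁻¹ = [-219/877; 219/877]
x' − x̄ = [7446/877, -7446/877] = K·y
y = (KᵀK)⁻¹·Kᵀ·(x' − x̄) = [-34]
z = y + H·x̄ = [-34] + [36] = [2]

z = [2]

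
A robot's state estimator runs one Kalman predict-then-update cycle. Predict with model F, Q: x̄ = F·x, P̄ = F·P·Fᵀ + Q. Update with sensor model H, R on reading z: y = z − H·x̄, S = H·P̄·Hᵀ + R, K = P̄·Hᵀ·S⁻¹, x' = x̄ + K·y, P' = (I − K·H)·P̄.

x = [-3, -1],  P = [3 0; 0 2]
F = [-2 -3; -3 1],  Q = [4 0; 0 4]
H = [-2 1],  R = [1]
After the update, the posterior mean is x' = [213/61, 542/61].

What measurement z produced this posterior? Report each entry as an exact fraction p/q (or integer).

x̄ = F·x = [9, 8]
P̄ = F·P·Fᵀ + Q = [34 12; 12 33]
S = H·P̄·Hᵀ + R = [122]
K = P̄·Hᵀ·S⁻¹ = [-28/61; 9/122]
x' − x̄ = [-336/61, 54/61] = K·y
y = (KᵀK)⁻¹·Kᵀ·(x' − x̄) = [12]
z = y + H·x̄ = [12] + [-10] = [2]

z = [2]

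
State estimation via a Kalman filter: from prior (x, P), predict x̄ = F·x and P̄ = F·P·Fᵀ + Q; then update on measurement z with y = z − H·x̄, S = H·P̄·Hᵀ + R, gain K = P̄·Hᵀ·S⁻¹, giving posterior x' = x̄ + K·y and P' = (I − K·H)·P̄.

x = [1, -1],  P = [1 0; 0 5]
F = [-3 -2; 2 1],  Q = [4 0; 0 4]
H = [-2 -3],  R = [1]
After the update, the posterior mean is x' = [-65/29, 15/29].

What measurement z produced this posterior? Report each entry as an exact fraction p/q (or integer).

z = [3]

x̄ = F·x = [-1, 1]
P̄ = F·P·Fᵀ + Q = [33 -16; -16 13]
S = H·P̄·Hᵀ + R = [58]
K = P̄·Hᵀ·S⁻¹ = [-9/29; -7/58]
x' − x̄ = [-36/29, -14/29] = K·y
y = (KᵀK)⁻¹·Kᵀ·(x' − x̄) = [4]
z = y + H·x̄ = [4] + [-1] = [3]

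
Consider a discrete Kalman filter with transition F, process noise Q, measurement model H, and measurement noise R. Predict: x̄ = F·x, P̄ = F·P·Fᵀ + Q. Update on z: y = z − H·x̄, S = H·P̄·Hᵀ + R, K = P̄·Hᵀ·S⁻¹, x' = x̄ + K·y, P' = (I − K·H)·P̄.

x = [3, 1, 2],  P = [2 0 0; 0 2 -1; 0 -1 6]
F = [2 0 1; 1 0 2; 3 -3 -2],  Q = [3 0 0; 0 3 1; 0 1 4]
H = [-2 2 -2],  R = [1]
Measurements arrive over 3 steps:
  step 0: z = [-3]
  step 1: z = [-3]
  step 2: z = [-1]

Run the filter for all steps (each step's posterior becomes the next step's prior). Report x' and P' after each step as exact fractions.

step 0: x̄ = F·x = [8, 7, 2]
step 0: P̄ = F·P·Fᵀ + Q = [17 16 3; 16 29 -11; 3 -11 52]
step 0: y = z − H·x̄ = [3]
step 0: S = H·P̄·Hᵀ + R = [377]
step 0: K = P̄·Hᵀ·S⁻¹ = [-8/377; 48/377; -132/377]
step 0: x' = x̄ + K·y = [2992/377, 2783/377, 358/377]
step 0: P' = (I − K·H)·P̄ = [6345/377 6416/377 75/377; 6416/377 8629/377 2189/377; 75/377 2189/377 2180/377]
step 1: x̄ = F·x = [6342/377, 3708/377, -89/377]
step 1: P̄ = F·P·Fᵀ + Q = [28991/377 17425/377 -11428/377; 17425/377 16496/377 -21390/377; -11428/377 -21390/377 54874/377]
step 1: y = z − H·x̄ = [3959/377]
step 1: S = H·P̄·Hᵀ + R = [342117/377]
step 1: K = P̄·Hᵀ·S⁻¹ = [-92/114039; 40922/342117; -14408/38013]
step 1: x' = x̄ + K·y = [1917430/114039, 3794642/342117, -160277/38013]
step 1: P' = (I − K·H)·P̄ = [2923147/38013 5280887/114039 -387612/12671; 5280887/114039 10527724/342117 -592822/38013; -387612/12671 -592822/38013 192406/12671]
step 2: x̄ = F·x = [3354029/114039, 955768/114039, 2919310/114039]
step 2: P̄ = F·P·Fᵀ + Q = [7732501/38013 1186550/38013 8763974/38013; 1186550/38013 694714/38013 123283/38013; 8763974/38013 123283/38013 14451817/38013]
step 2: y = z − H·x̄ = [10521103/114039]
step 2: S = H·P̄·Hᵀ + R = [151187269/38013]
step 2: K = P̄·Hᵀ·S⁻¹ = [-30619850/151187269; -1230238/151187269; -46185016/151187269]
step 2: x' = x̄ + K·y = [4864964327/453561807, 3460829006/453561807, -1172093866/453561807]
step 2: P' = (I − K·H)·P̄ = [6089508713/151187269 3728239050/151187269 -2345959738/151187269; 3728239050/151187269 2723237494/151187269 -1004386437/151187269; -2345959738/151187269 -1004386437/151187269 1364665809/151187269]

step 0: x' = [2992/377, 2783/377, 358/377], P' = [6345/377 6416/377 75/377; 6416/377 8629/377 2189/377; 75/377 2189/377 2180/377]
step 1: x' = [1917430/114039, 3794642/342117, -160277/38013], P' = [2923147/38013 5280887/114039 -387612/12671; 5280887/114039 10527724/342117 -592822/38013; -387612/12671 -592822/38013 192406/12671]
step 2: x' = [4864964327/453561807, 3460829006/453561807, -1172093866/453561807], P' = [6089508713/151187269 3728239050/151187269 -2345959738/151187269; 3728239050/151187269 2723237494/151187269 -1004386437/151187269; -2345959738/151187269 -1004386437/151187269 1364665809/151187269]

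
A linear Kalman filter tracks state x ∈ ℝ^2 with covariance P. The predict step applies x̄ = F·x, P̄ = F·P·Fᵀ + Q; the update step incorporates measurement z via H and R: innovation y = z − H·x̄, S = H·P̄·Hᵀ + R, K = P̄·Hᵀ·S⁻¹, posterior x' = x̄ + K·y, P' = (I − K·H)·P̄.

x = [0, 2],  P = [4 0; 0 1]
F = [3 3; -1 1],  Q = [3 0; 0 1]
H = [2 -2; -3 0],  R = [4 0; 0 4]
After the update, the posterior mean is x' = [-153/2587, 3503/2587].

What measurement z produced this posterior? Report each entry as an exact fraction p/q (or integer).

z = [-2, 1]

x̄ = F·x = [6, 2]
P̄ = F·P·Fᵀ + Q = [48 -9; -9 6]
S = H·P̄·Hᵀ + R = [292 -342; -342 436]
K = P̄·Hᵀ·S⁻¹ = [114/2587 -765/2587; -1923/5174 -594/2587]
x' − x̄ = [-15675/2587, -1671/2587] = K·y
y = (KᵀK)⁻¹·Kᵀ·(x' − x̄) = [-10, 19]
z = y + H·x̄ = [-10, 19] + [8, -18] = [-2, 1]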